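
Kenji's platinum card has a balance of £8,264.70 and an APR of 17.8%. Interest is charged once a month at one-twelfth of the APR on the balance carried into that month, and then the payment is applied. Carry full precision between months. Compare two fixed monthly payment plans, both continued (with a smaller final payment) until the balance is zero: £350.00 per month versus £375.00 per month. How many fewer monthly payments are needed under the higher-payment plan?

Monthly rate r = 17.8%/12 = 1.48333% = 0.0148333.
At £350.00/mo: n = ⌈−ln(1 − rB₀/P)/ln(1+r)⌉ = 30 payments (last £99.99); total interest = total paid − £8,264.70 = £1,985.29.
At £375.00/mo: 27 payments (last £332.61); total interest £1,817.91.
Payments saved = 30 − 27 = 3.

3 fewer payments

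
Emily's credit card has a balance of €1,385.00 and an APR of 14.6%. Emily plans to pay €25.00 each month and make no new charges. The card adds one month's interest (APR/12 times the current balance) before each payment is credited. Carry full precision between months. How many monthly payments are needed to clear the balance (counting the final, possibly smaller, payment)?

Monthly rate r = 14.6%/12 = 1.21667% = 0.0121667.
Recurrence: B ← B·(1+r) − €25.00.
Month 1: interest €16.85; balance after payment €1,376.85.
Month 2: interest €16.75; balance after payment €1,368.60.
Closed form: n = −ln(1 − rB₀/P)/ln(1+r) = −ln(0.32597)/ln(1.01217) ≈ 92.693, so the balance reaches zero during payment 93.

93 payments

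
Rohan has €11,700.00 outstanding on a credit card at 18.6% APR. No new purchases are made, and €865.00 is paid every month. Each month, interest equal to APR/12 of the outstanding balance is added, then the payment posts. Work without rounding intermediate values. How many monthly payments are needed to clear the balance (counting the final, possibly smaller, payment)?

Monthly rate r = 18.6%/12 = 1.55% = 0.0155.
Recurrence: B ← B·(1+r) − €865.00.
Month 1: interest €181.35; balance after payment €11,016.35.
Month 2: interest €170.75; balance after payment €10,322.10.
Closed form: n = −ln(1 − rB₀/P)/ln(1+r) = −ln(0.79035)/ln(1.0155) ≈ 15.297, so the balance reaches zero during payment 16.

16 months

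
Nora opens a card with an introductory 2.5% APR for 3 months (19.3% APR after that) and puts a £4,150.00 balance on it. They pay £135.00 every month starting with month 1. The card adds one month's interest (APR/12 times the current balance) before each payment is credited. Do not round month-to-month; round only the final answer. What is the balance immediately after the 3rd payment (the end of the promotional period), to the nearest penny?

Promo months 1–3 at r₀ = 2.5%/12 = 0.00208333; months 4+ at r₁ = 19.3%/12 = 0.0160833.
After month 3: iterate B ← B·(1+r₀) − £135.00 for 3 months → £3,770.15.

£3,770.15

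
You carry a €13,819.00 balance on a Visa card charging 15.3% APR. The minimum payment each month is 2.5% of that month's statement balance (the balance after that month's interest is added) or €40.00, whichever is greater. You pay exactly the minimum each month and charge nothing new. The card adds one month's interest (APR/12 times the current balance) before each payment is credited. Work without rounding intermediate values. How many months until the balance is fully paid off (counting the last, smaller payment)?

Monthly rate r = 15.3%/12 = 1.275% = 0.01275.
While 2.5% of the post-interest balance exceeds €40.00, each month B ← (B·(1+r))·(1 − 0.025), i.e. B shrinks by the factor (1+r)·0.975 = 0.98743.
This holds for months 1–172. Entering month 173 the balance is €1,569.13; 2.5% of the post-interest balance is now below €40.00, so the flat €40.00 minimum applies from here.
From month 173 a fixed €40.00 at rate r clears €1,569.13 in 55 more payments. Total: 172 + 55 = 227 months.

227 months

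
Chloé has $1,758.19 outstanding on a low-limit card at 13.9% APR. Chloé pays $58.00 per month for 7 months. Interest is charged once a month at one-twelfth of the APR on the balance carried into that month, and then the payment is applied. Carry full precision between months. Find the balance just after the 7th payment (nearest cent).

$1,485.42

Monthly rate r = 13.9%/12 = 1.15833% = 0.0115833.
Each month: B ← B·(1+r) − $58.00.
Month 1: interest $20.37; balance after payment $1,720.56.
Month 2: interest $19.93; balance after payment $1,682.49.
Month 3: interest $19.49; balance after payment $1,643.97.
Month 4: interest $19.04; balance after payment $1,605.02.
Month 5: interest $18.59; balance after payment $1,565.61.
Month 6: interest $18.13; balance after payment $1,525.74.
Month 7: interest $17.67; balance after payment $1,485.42.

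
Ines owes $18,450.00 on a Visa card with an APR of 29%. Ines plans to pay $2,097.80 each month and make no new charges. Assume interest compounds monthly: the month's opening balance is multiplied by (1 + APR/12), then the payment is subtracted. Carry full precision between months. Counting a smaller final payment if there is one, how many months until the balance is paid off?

11 months

Monthly rate r = 29%/12 = 2.41667% = 0.0241667.
Recurrence: B ← B·(1+r) − $2,097.80.
Month 1: interest $445.88; balance after payment $16,798.08.
Month 2: interest $405.95; balance after payment $15,106.23.
Closed form: n = −ln(1 − rB₀/P)/ln(1+r) = −ln(0.78746)/ln(1.02417) ≈ 10.006, so the balance reaches zero during payment 11.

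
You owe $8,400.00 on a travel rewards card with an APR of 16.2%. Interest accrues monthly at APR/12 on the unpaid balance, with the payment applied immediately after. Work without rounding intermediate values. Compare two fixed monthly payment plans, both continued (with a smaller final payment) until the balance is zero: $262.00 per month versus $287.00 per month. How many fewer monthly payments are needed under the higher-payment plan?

Monthly rate r = 16.2%/12 = 1.35% = 0.0135.
At $262.00/mo: n = ⌈−ln(1 − rB₀/P)/ln(1+r)⌉ = 43 payments (last $76.16); total interest = total paid − $8,400.00 = $2,680.16.
At $287.00/mo: 38 payments (last $141.09); total interest $2,360.09.
Payments saved = 43 − 38 = 5.

5 fewer payments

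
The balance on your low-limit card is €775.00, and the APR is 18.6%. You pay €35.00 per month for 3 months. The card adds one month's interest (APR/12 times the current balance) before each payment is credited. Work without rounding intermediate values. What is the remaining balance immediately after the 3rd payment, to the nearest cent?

€704.96

Monthly rate r = 18.6%/12 = 1.55% = 0.0155.
Each month: B ← B·(1+r) − €35.00.
Month 1: interest €12.01; balance after payment €752.01.
Month 2: interest €11.66; balance after payment €728.67.
Month 3: interest €11.29; balance after payment €704.96.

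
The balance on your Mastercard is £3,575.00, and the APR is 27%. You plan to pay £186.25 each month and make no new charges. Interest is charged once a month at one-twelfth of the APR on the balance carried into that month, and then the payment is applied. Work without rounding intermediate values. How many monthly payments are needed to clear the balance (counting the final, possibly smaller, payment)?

26 months

Monthly rate r = 27%/12 = 2.25% = 0.0225.
Recurrence: B ← B·(1+r) − £186.25.
Month 1: interest £80.44; balance after payment £3,469.19.
Month 2: interest £78.06; balance after payment £3,360.99.
Closed form: n = −ln(1 − rB₀/P)/ln(1+r) = −ln(0.56812)/ln(1.0225) ≈ 25.411, so the balance reaches zero during payment 26.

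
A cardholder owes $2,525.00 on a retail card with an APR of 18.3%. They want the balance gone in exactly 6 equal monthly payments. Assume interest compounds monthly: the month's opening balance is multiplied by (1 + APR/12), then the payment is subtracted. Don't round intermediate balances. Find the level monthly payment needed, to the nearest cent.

Monthly rate r = 18.3%/12 = 1.525% = 0.01525.
Level-payment amortization: P = B₀·r / (1 − (1+r)^(−n)) = 2525.00·0.01525 / (1 − 1.01525^(−6)).
Denominator 1 − (1+r)^(−6) = 0.0868081833.
P = 38.5063 / 0.0868081833 ≈ 443.58.

$443.58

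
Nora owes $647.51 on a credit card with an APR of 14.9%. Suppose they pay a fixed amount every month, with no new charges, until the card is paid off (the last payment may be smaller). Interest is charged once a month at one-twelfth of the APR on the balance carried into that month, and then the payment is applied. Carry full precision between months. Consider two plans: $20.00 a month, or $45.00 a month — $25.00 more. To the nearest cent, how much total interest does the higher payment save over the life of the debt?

Monthly rate r = 14.9%/12 = 1.24167% = 0.0124167.
At $20.00/mo: n = ⌈−ln(1 − rB₀/P)/ln(1+r)⌉ = 42 payments (last $13.33); total interest = total paid − $647.51 = $185.82.
At $45.00/mo: 16 payments (last $42.75); total interest $70.24.
Interest saved = $185.82 − $70.24 = $115.58.

$115.58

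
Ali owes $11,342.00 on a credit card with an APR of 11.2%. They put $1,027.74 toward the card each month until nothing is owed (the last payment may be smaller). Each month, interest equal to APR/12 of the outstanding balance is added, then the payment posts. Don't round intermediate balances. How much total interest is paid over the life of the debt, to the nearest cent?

Monthly rate r = 11.2%/12 = 0.933333% = 0.00933333.
Payoff takes n = ⌈−ln(1 − rB₀/P)/ln(1+r)⌉ = ⌈11.701⌉ = 12 payments; the last is $721.24.
Total paid = 11·$1,027.74 + $721.24 = $12,026.38.
Total interest = total paid − principal = $12,026.38 − $11,342.00 = $684.38.

$684.38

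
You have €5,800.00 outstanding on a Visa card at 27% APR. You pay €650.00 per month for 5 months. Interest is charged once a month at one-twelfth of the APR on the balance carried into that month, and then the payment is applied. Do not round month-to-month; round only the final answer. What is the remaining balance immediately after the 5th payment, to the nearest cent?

Monthly rate r = 27%/12 = 2.25% = 0.0225.
Each month: B ← B·(1+r) − €650.00.
Month 1: interest €130.50; balance after payment €5,280.50.
Month 2: interest €118.81; balance after payment €4,749.31.
Month 3: interest €106.86; balance after payment €4,206.17.
Month 4: interest €94.64; balance after payment €3,650.81.
Month 5: interest €82.14; balance after payment €3,082.95.

€3,082.95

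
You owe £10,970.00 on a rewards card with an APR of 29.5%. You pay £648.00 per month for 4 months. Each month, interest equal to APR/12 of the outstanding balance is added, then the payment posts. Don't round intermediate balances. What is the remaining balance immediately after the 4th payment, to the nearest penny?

£9,399.99

Monthly rate r = 29.5%/12 = 2.45833% = 0.0245833.
Each month: B ← B·(1+r) − £648.00.
Month 1: interest £269.68; balance after payment £10,591.68.
Month 2: interest £260.38; balance after payment £10,204.06.
Month 3: interest £250.85; balance after payment £9,806.91.
Month 4: interest £241.09; balance after payment £9,399.99.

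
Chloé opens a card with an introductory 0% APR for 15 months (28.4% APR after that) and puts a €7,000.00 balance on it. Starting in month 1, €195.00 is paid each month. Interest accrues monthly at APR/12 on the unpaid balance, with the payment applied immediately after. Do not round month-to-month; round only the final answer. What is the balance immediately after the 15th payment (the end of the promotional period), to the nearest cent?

Promo months 1–15 at r₀ = 0%/12 = 0; months 16+ at r₁ = 28.4%/12 = 0.0236667.
After month 15 (no interest yet): B = €7,000.00 − 15·€195.00 = €4,075.00.

€4,075.00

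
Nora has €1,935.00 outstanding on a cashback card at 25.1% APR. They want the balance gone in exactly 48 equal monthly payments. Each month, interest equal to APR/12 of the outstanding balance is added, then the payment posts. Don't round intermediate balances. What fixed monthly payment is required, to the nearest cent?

Monthly rate r = 25.1%/12 = 2.09167% = 0.0209167.
Level-payment amortization: P = B₀·r / (1 − (1+r)^(−n)) = 1935.00·0.0209167 / (1 − 1.02092^(−48)).
Denominator 1 − (1+r)^(−48) = 0.629774868.
P = 40.4738 / 0.629774868 ≈ 64.27.

€64.27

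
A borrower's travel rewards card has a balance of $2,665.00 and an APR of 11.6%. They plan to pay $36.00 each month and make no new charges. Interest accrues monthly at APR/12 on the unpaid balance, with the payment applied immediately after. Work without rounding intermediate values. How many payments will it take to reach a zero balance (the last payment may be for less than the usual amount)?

Monthly rate r = 11.6%/12 = 0.966667% = 0.00966667.
Recurrence: B ← B·(1+r) − $36.00.
Month 1: interest $25.76; balance after payment $2,654.76.
Month 2: interest $25.66; balance after payment $2,644.42.
Closed form: n = −ln(1 − rB₀/P)/ln(1+r) = −ln(0.2844)/ln(1.00967) ≈ 130.701, so the balance reaches zero during payment 131.

131 payments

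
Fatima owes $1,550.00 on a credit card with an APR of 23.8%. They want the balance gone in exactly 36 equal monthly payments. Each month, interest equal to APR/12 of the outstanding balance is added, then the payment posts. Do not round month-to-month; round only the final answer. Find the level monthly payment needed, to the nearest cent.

Monthly rate r = 23.8%/12 = 1.98333% = 0.0198333.
Level-payment amortization: P = B₀·r / (1 − (1+r)^(−n)) = 1550.00·0.0198333 / (1 − 1.01983^(−36)).
Denominator 1 − (1+r)^(−36) = 0.506884449.
P = 30.7417 / 0.506884449 ≈ 60.65.

$60.65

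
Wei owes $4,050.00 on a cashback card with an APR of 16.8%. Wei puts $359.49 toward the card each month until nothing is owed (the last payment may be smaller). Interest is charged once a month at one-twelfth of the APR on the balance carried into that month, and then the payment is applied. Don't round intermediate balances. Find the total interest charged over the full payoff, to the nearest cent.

$388.87

Monthly rate r = 16.8%/12 = 1.4% = 0.014.
Payoff takes n = ⌈−ln(1 − rB₀/P)/ln(1+r)⌉ = ⌈12.346⌉ = 13 payments; the last is $124.99.
Total paid = 12·$359.49 + $124.99 = $4,438.87.
Total interest = total paid − principal = $4,438.87 − $4,050.00 = $388.87.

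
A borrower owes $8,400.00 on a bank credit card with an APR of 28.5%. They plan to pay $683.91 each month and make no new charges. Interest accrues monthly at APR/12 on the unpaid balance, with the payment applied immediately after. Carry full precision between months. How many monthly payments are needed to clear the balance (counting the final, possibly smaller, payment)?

Monthly rate r = 28.5%/12 = 2.375% = 0.02375.
Recurrence: B ← B·(1+r) − $683.91.
Month 1: interest $199.50; balance after payment $7,915.59.
Month 2: interest $188.00; balance after payment $7,419.68.
Closed form: n = −ln(1 − rB₀/P)/ln(1+r) = −ln(0.70829)/ln(1.02375) ≈ 14.694, so the balance reaches zero during payment 15.

15 payments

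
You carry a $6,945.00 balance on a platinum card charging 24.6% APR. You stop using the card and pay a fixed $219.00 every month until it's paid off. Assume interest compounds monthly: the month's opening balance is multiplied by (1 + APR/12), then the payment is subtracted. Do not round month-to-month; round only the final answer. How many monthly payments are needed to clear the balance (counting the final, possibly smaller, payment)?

52 payments

Monthly rate r = 24.6%/12 = 2.05% = 0.0205.
Recurrence: B ← B·(1+r) − $219.00.
Month 1: interest $142.37; balance after payment $6,868.37.
Month 2: interest $140.80; balance after payment $6,790.17.
Closed form: n = −ln(1 − rB₀/P)/ln(1+r) = −ln(0.3499)/ln(1.0205) ≈ 51.748, so the balance reaches zero during payment 52.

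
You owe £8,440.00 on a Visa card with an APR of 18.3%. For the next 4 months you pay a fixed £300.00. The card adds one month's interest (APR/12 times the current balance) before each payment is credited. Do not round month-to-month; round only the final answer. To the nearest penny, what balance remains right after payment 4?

Monthly rate r = 18.3%/12 = 1.525% = 0.01525.
Each month: B ← B·(1+r) − £300.00.
Month 1: interest £128.71; balance after payment £8,268.71.
Month 2: interest £126.10; balance after payment £8,094.81.
Month 3: interest £123.45; balance after payment £7,918.25.
Month 4: interest £120.75; balance after payment £7,739.01.

£7,739.01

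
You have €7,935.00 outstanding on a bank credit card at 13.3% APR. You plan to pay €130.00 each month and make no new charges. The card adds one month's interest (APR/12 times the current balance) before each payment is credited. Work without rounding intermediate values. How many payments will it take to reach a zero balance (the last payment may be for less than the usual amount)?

103 months

Monthly rate r = 13.3%/12 = 1.10833% = 0.0110833.
Recurrence: B ← B·(1+r) − €130.00.
Month 1: interest €87.95; balance after payment €7,892.95.
Month 2: interest €87.48; balance after payment €7,850.43.
Closed form: n = −ln(1 − rB₀/P)/ln(1+r) = −ln(0.32349)/ln(1.01108) ≈ 102.391, so the balance reaches zero during payment 103.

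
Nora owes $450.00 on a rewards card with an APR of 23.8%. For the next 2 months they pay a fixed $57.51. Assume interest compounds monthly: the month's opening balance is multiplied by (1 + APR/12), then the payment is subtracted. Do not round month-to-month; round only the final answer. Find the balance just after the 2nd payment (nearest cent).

$351.87

Monthly rate r = 23.8%/12 = 1.98333% = 0.0198333.
Each month: B ← B·(1+r) − $57.51.
Month 1: interest $8.93; balance after payment $401.42.
Month 2: interest $7.96; balance after payment $351.87.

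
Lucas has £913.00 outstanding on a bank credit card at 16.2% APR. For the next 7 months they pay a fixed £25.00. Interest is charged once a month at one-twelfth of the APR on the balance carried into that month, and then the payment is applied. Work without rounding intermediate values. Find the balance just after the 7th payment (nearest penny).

£820.60

Monthly rate r = 16.2%/12 = 1.35% = 0.0135.
Each month: B ← B·(1+r) − £25.00.
Month 1: interest £12.33; balance after payment £900.33.
Month 2: interest £12.15; balance after payment £887.48.
Month 3: interest £11.98; balance after payment £874.46.
Month 4: interest £11.81; balance after payment £861.27.
Month 5: interest £11.63; balance after payment £847.89.
Month 6: interest £11.45; balance after payment £834.34.
Month 7: interest £11.26; balance after payment £820.60.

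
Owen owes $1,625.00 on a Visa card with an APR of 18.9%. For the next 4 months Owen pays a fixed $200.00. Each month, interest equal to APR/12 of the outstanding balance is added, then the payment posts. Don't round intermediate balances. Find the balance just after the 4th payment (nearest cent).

Monthly rate r = 18.9%/12 = 1.575% = 0.01575.
Each month: B ← B·(1+r) − $200.00.
Month 1: interest $25.59; balance after payment $1,450.59.
Month 2: interest $22.85; balance after payment $1,273.44.
Month 3: interest $20.06; balance after payment $1,093.50.
Month 4: interest $17.22; balance after payment $910.72.

$910.72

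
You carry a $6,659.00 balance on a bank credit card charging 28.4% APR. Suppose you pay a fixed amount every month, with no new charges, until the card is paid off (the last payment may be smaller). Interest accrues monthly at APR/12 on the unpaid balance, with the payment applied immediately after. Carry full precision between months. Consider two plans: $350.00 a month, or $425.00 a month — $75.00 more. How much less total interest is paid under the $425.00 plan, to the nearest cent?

Monthly rate r = 28.4%/12 = 2.36667% = 0.0236667.
At $350.00/mo: n = ⌈−ln(1 − rB₀/P)/ln(1+r)⌉ = 26 payments (last $203.95); total interest = total paid − $6,659.00 = $2,294.95.
At $425.00/mo: 20 payments (last $344.20); total interest $1,760.20.
Interest saved = $2,294.95 − $1,760.20 = $534.75.

$534.75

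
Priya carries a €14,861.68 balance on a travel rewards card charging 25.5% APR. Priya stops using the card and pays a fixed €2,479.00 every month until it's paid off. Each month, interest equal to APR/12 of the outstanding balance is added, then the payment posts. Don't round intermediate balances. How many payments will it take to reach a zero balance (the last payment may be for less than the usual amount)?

7 payments

Monthly rate r = 25.5%/12 = 2.125% = 0.02125.
Recurrence: B ← B·(1+r) − €2,479.00.
Month 1: interest €315.81; balance after payment €12,698.49.
Month 2: interest €269.84; balance after payment €10,489.33.
Closed form: n = −ln(1 − rB₀/P)/ln(1+r) = −ln(0.87261)/ln(1.02125) ≈ 6.481, so the balance reaches zero during payment 7.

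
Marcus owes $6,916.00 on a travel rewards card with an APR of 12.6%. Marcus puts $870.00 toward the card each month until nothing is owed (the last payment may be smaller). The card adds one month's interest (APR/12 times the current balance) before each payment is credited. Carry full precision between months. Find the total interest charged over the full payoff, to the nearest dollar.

$345

Monthly rate r = 12.6%/12 = 1.05% = 0.0105.
Payoff takes n = ⌈−ln(1 − rB₀/P)/ln(1+r)⌉ = ⌈8.344⌉ = 9 payments; the last is $300.65.
Total paid = 8·$870.00 + $300.65 = $7,260.65.
Total interest = total paid − principal = $7,260.65 − $6,916.00 = $344.65.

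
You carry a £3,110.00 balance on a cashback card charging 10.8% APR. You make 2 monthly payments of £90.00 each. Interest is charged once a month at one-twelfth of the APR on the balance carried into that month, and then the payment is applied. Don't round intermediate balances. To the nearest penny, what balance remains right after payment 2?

£2,985.42

Monthly rate r = 10.8%/12 = 0.9% = 0.009.
Each month: B ← B·(1+r) − £90.00.
Month 1: interest £27.99; balance after payment £3,047.99.
Month 2: interest £27.43; balance after payment £2,985.42.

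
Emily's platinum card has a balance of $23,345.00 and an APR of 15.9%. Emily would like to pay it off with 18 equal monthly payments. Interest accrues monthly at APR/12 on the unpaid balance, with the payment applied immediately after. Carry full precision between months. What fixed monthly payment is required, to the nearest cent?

Monthly rate r = 15.9%/12 = 1.325% = 0.01325.
Level-payment amortization: P = B₀·r / (1 − (1+r)^(−n)) = 23345.00·0.01325 / (1 − 1.01325^(−18)).
Denominator 1 − (1+r)^(−18) = 0.210956445.
P = 309.321 / 0.210956445 ≈ 1466.28.

$1,466.28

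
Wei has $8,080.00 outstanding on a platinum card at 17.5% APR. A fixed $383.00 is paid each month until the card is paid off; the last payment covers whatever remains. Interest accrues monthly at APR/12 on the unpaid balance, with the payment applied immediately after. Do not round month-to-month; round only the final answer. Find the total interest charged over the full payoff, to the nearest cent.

Monthly rate r = 17.5%/12 = 1.45833% = 0.0145833.
Payoff takes n = ⌈−ln(1 − rB₀/P)/ln(1+r)⌉ = ⌈25.395⌉ = 26 payments; the last is $152.14.
Total paid = 25·$383.00 + $152.14 = $9,727.14.
Total interest = total paid − principal = $9,727.14 − $8,080.00 = $1,647.14.

$1,647.14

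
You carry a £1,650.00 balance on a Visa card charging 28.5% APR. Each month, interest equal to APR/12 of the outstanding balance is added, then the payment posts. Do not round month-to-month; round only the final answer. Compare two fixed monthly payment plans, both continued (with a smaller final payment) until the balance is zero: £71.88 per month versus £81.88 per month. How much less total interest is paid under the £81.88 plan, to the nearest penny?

£140.96

Monthly rate r = 28.5%/12 = 2.375% = 0.02375.
At £71.88/mo: n = ⌈−ln(1 − rB₀/P)/ln(1+r)⌉ = 34 payments (last £40.83); total interest = total paid − £1,650.00 = £762.87.
At £81.88/mo: 28 payments (last £61.15); total interest £621.91.
Interest saved = £762.87 − £621.91 = £140.96.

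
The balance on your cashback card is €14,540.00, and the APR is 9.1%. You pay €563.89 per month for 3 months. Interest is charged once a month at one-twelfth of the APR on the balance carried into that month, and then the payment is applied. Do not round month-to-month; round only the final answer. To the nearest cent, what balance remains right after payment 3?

€13,168.77

Monthly rate r = 9.1%/12 = 0.758333% = 0.00758333.
Each month: B ← B·(1+r) − €563.89.
Month 1: interest €110.26; balance after payment €14,086.37.
Month 2: interest €106.82; balance after payment €13,629.30.
Month 3: interest €103.36; balance after payment €13,168.77.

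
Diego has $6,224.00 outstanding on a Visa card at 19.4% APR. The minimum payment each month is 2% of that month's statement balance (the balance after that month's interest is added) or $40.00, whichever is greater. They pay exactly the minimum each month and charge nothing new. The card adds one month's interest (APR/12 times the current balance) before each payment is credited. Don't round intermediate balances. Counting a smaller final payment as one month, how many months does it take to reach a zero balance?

Monthly rate r = 19.4%/12 = 1.61667% = 0.0161667.
While 2% of the post-interest balance exceeds $40.00, each month B ← (B·(1+r))·(1 − 0.02), i.e. B shrinks by the factor (1+r)·0.98 = 0.99584.
This holds for months 1–277. Entering month 278 the balance is $1,963.28; 2% of the post-interest balance is now below $40.00, so the flat $40.00 minimum applies from here.
From month 278 a fixed $40.00 at rate r clears $1,963.28 in 99 more payments. Total: 277 + 99 = 376 months.

376 months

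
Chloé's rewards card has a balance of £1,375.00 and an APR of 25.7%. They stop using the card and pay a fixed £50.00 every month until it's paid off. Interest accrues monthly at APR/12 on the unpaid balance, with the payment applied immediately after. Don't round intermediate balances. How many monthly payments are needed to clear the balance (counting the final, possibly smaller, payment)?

42 payments

Monthly rate r = 25.7%/12 = 2.14167% = 0.0214167.
Recurrence: B ← B·(1+r) − £50.00.
Month 1: interest £29.45; balance after payment £1,354.45.
Month 2: interest £29.01; balance after payment £1,333.46.
Closed form: n = −ln(1 − rB₀/P)/ln(1+r) = −ln(0.41104)/ln(1.02142) ≈ 41.956, so the balance reaches zero during payment 42.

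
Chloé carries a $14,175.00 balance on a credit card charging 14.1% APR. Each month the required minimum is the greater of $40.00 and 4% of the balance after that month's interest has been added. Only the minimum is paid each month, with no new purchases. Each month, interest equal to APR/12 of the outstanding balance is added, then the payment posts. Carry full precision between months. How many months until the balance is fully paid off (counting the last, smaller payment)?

Monthly rate r = 14.1%/12 = 1.175% = 0.01175.
While 4% of the post-interest balance exceeds $40.00, each month B ← (B·(1+r))·(1 − 0.04), i.e. B shrinks by the factor (1+r)·0.96 = 0.97128.
This holds for months 1–92. Entering month 93 the balance is $970.98; 4% of the post-interest balance is now below $40.00, so the flat $40.00 minimum applies from here.
From month 93 a fixed $40.00 at rate r clears $970.98 in 29 more payments. Total: 92 + 29 = 121 months.

121 months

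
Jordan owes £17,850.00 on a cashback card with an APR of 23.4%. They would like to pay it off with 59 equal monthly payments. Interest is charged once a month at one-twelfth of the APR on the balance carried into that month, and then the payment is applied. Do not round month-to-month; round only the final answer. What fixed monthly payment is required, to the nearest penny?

Monthly rate r = 23.4%/12 = 1.95% = 0.0195.
Level-payment amortization: P = B₀·r / (1 − (1+r)^(−n)) = 17850.00·0.0195 / (1 − 1.0195^(−59)).
Denominator 1 − (1+r)^(−59) = 0.679997462.
P = 348.075 / 0.679997462 ≈ 511.88.

£511.88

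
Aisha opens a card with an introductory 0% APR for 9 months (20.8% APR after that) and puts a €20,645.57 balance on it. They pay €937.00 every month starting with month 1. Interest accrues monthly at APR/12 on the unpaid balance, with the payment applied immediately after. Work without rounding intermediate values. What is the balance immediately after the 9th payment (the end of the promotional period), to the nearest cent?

€12,212.57

Promo months 1–9 at r₀ = 0%/12 = 0; months 10+ at r₁ = 20.8%/12 = 0.0173333.
After month 9 (no interest yet): B = €20,645.57 − 9·€937.00 = €12,212.57.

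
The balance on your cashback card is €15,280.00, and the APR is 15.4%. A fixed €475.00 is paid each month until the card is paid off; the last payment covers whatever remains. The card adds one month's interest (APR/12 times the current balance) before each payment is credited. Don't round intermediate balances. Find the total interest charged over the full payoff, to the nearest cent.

Monthly rate r = 15.4%/12 = 1.28333% = 0.0128333.
Payoff takes n = ⌈−ln(1 − rB₀/P)/ln(1+r)⌉ = ⌈41.754⌉ = 42 payments; the last is €358.85.
Total paid = 41·€475.00 + €358.85 = €19,833.85.
Total interest = total paid − principal = €19,833.85 − €15,280.00 = €4,553.85.

€4,553.85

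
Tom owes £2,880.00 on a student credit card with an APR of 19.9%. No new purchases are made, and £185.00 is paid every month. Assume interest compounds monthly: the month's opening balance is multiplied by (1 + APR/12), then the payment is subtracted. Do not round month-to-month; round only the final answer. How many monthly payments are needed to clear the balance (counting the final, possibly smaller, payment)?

Monthly rate r = 19.9%/12 = 1.65833% = 0.0165833.
Recurrence: B ← B·(1+r) − £185.00.
Month 1: interest £47.76; balance after payment £2,742.76.
Month 2: interest £45.48; balance after payment £2,603.24.
Closed form: n = −ln(1 − rB₀/P)/ln(1+r) = −ln(0.74184)/ln(1.01658) ≈ 18.156, so the balance reaches zero during payment 19.

19 payments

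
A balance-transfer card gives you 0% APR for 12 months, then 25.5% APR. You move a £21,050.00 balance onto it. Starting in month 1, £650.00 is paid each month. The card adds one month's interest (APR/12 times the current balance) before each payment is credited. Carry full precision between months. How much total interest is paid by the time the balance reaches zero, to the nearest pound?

Promo months 1–12 at r₀ = 0%/12 = 0; months 13+ at r₁ = 25.5%/12 = 0.02125.
After month 12 (no interest yet): B = £21,050.00 − 12·£650.00 = £13,250.00.
Then at r₁ with £650.00/mo: n₂ = −ln(1 − r₁·B/P)/ln(1+r₁) ≈ 27.00 → 27 more payments.
Total paid = 38·£650.00 + £648.85 = £25,348.85; interest = £25,348.85 − £21,050.00 = £4,298.85.

£4,299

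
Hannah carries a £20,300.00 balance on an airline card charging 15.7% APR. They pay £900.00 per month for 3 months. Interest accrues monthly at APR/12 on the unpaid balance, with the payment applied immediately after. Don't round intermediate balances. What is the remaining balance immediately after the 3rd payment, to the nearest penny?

£18,371.77

Monthly rate r = 15.7%/12 = 1.30833% = 0.0130833.
Each month: B ← B·(1+r) − £900.00.
Month 1: interest £265.59; balance after payment £19,665.59.
Month 2: interest £257.29; balance after payment £19,022.88.
Month 3: interest £248.88; balance after payment £18,371.77.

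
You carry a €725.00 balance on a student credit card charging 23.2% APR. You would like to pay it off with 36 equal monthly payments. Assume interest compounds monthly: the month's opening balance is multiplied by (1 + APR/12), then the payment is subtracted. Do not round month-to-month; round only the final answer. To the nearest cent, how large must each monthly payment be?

€28.14

Monthly rate r = 23.2%/12 = 1.93333% = 0.0193333.
Level-payment amortization: P = B₀·r / (1 − (1+r)^(−n)) = 725.00·0.0193333 / (1 − 1.01933^(−36)).
Denominator 1 − (1+r)^(−36) = 0.498101554.
P = 14.0167 / 0.498101554 ≈ 28.14.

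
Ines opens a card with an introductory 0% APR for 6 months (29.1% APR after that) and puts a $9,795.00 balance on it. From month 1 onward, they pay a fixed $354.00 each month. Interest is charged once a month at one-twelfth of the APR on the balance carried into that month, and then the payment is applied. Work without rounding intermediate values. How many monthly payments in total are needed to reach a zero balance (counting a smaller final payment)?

Promo months 1–6 at r₀ = 0%/12 = 0; months 7+ at r₁ = 29.1%/12 = 0.02425.
After month 6 (no interest yet): B = $9,795.00 − 6·$354.00 = $7,671.00.
Then at r₁ with $354.00/mo: n₂ = −ln(1 − r₁·B/P)/ln(1+r₁) ≈ 31.11 → 32 more payments.

38 months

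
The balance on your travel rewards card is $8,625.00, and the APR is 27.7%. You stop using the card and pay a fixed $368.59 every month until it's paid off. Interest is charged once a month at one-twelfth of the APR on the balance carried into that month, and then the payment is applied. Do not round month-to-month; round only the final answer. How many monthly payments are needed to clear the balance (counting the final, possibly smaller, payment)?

Monthly rate r = 27.7%/12 = 2.30833% = 0.0230833.
Recurrence: B ← B·(1+r) − $368.59.
Month 1: interest $199.09; balance after payment $8,455.50.
Month 2: interest $195.18; balance after payment $8,282.09.
Closed form: n = −ln(1 − rB₀/P)/ln(1+r) = −ln(0.45985)/ln(1.02308) ≈ 34.041, so the balance reaches zero during payment 35.

35 months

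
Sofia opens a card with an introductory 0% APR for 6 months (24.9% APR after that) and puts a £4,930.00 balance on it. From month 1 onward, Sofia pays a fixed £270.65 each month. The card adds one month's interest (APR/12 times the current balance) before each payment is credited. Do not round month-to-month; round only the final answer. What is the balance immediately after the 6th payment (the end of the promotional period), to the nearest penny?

£3,306.10

Promo months 1–6 at r₀ = 0%/12 = 0; months 7+ at r₁ = 24.9%/12 = 0.02075.
After month 6 (no interest yet): B = £4,930.00 − 6·£270.65 = £3,306.10.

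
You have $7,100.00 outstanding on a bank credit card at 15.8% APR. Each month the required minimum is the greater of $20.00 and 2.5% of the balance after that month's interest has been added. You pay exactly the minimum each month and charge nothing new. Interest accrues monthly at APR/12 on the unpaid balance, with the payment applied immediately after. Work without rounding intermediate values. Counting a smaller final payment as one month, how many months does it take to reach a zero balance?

236 months

Monthly rate r = 15.8%/12 = 1.31667% = 0.0131667.
While 2.5% of the post-interest balance exceeds $20.00, each month B ← (B·(1+r))·(1 − 0.025), i.e. B shrinks by the factor (1+r)·0.975 = 0.98784.
This holds for months 1–180. Entering month 181 the balance is $784.60; 2.5% of the post-interest balance is now below $20.00, so the flat $20.00 minimum applies from here.
From month 181 a fixed $20.00 at rate r clears $784.60 in 56 more payments. Total: 180 + 56 = 236 months.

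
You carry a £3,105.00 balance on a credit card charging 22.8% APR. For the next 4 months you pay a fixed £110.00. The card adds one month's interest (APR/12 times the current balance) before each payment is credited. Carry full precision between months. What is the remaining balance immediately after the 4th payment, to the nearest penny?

Monthly rate r = 22.8%/12 = 1.9% = 0.019.
Each month: B ← B·(1+r) − £110.00.
Month 1: interest £58.99; balance after payment £3,053.99.
Month 2: interest £58.03; balance after payment £3,002.02.
Month 3: interest £57.04; balance after payment £2,949.06.
Month 4: interest £56.03; balance after payment £2,895.09.

£2,895.09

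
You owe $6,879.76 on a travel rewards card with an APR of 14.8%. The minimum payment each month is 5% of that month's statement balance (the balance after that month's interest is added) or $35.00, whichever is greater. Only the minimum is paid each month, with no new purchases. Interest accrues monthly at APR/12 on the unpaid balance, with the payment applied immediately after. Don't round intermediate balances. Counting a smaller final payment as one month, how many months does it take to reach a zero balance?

82 months

Monthly rate r = 14.8%/12 = 1.23333% = 0.0123333.
While 5% of the post-interest balance exceeds $35.00, each month B ← (B·(1+r))·(1 − 0.05), i.e. B shrinks by the factor (1+r)·0.95 = 0.96172.
This holds for months 1–59. Entering month 60 the balance is $687.63; 5% of the post-interest balance is now below $35.00, so the flat $35.00 minimum applies from here.
From month 60 a fixed $35.00 at rate r clears $687.63 in 23 more payments. Total: 59 + 23 = 82 months.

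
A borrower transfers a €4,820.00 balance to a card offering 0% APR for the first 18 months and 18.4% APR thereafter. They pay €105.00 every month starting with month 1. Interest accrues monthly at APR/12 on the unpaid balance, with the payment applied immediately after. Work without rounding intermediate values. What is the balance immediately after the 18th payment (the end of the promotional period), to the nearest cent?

€2,930.00

Promo months 1–18 at r₀ = 0%/12 = 0; months 19+ at r₁ = 18.4%/12 = 0.0153333.
After month 18 (no interest yet): B = €4,820.00 − 18·€105.00 = €2,930.00.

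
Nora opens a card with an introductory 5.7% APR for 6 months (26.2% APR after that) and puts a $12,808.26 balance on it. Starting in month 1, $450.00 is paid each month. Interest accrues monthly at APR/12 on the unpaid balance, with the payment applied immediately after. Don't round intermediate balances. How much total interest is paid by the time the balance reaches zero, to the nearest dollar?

Promo months 1–6 at r₀ = 5.7%/12 = 0.00475; months 7+ at r₁ = 26.2%/12 = 0.0218333.
After month 6: iterate B ← B·(1+r₀) − $450.00 for 6 months → $10,445.39.
Then at r₁ with $450.00/mo: n₂ = −ln(1 − r₁·B/P)/ln(1+r₁) ≈ 32.73 → 33 more payments.
Total paid = 38·$450.00 + $327.69 = $17,427.69; interest = $17,427.69 − $12,808.26 = $4,619.43.

$4,619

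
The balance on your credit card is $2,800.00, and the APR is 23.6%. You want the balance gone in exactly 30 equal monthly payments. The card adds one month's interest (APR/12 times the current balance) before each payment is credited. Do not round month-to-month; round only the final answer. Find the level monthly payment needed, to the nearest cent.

Monthly rate r = 23.6%/12 = 1.96667% = 0.0196667.
Level-payment amortization: P = B₀·r / (1 − (1+r)^(−n)) = 2800.00·0.0196667 / (1 − 1.01967^(−30)).
Denominator 1 − (1+r)^(−30) = 0.442489139.
P = 55.0667 / 0.442489139 ≈ 124.45.

$124.45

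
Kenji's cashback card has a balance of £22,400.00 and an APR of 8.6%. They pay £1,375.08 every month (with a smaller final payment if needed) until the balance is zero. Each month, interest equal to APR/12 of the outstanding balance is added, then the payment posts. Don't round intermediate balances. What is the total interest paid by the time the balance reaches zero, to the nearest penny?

£1,505.55

Monthly rate r = 8.6%/12 = 0.716667% = 0.00716667.
Payoff takes n = ⌈−ln(1 − rB₀/P)/ln(1+r)⌉ = ⌈17.384⌉ = 18 payments; the last is £529.19.
Total paid = 17·£1,375.08 + £529.19 = £23,905.55.
Total interest = total paid − principal = £23,905.55 − £22,400.00 = £1,505.55.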